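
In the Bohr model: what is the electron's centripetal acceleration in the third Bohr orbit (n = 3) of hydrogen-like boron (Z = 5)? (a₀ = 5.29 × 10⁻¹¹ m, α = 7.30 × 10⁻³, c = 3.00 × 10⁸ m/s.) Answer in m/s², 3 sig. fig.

1.40 × 10²³ m/s²

r = n²a₀/Z = 9.52 × 10⁻¹¹ m, v = Zαc/n = 3.65 × 10⁶ m/s
a = v²/r = (3.65 × 10⁶)² / 9.52 × 10⁻¹¹ = 1.40 × 10²³ m/s²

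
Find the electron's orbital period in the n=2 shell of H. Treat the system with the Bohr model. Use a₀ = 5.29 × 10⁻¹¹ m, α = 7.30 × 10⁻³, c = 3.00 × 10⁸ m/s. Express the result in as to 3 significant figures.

1210 as

r = n²a₀/Z = 2²·5.29 × 10⁻¹¹/1 = 2.12 × 10⁻¹⁰ m
v = Zαc/n = 1·0.00730·3.00 × 10⁸/2 = 1.09 × 10⁶ m/s
T = 2πr/v = 1.21 × 10⁻¹⁵ s = 1210 as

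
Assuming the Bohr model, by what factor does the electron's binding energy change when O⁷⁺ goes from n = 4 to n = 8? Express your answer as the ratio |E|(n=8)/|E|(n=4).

1/4

|E| ∝ Z^2 · n^-2; with Z fixed, |E| ∝ n^-2.
|E|(n=8)/|E|(n=4) = (8/4)^-2 = 1/4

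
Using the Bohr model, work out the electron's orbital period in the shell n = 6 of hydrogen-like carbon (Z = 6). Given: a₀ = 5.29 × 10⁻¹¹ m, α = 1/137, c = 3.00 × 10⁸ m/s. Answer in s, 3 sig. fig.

9.11 × 10⁻¹⁶ s

r = n²a₀/Z = 6²·5.29 × 10⁻¹¹/6 = 3.17 × 10⁻¹⁰ m
v = Zαc/n = 6·0.00730·3.00 × 10⁸/6 = 2.19 × 10⁶ m/s
T = 2πr/v = 9.11 × 10⁻¹⁶ s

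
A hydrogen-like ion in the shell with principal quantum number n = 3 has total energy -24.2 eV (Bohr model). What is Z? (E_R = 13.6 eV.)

4

E_n = −E_R Z²/n² ⇒ Z² = −E_n n²/E_R = 24.2 × 3² / 13.6 ≈ 16.01
Z = 4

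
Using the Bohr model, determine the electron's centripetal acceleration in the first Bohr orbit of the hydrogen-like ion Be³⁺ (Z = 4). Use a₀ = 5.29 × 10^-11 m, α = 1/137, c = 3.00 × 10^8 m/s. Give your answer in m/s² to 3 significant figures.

r = n²a₀/Z = 1.32 × 10^-11 m, v = Zαc/n = 8.76 × 10^6 m/s
a = v²/r = (8.76 × 10^6)² / 1.32 × 10^-11 = 5.80 × 10^24 m/s²

5.80 × 10^24 m/s²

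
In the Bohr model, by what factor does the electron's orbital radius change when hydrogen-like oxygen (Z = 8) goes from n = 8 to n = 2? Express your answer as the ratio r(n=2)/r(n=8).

r ∝ Z^-1 · n^2; with Z fixed, r ∝ n^2.
r(n=2)/r(n=8) = (2/8)^2 = 1/16

1/16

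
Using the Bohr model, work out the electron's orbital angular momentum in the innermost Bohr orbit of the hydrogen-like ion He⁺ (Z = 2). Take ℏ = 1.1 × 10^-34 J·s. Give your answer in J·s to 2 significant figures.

1.1 × 10^-34 J·s

L_n = nℏ = 1 × 1.1 × 10^-34 = 1.1 × 10^-34 J·s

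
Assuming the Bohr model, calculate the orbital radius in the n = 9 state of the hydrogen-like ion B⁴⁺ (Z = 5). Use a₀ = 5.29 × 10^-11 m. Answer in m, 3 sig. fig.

r_n = n²a₀/Z = 9² × 5.29 × 10^-11 / 5
    = 81 × 5.29 × 10^-11 / 5 = 8.57 × 10^-10 m

8.57 × 10^-10 m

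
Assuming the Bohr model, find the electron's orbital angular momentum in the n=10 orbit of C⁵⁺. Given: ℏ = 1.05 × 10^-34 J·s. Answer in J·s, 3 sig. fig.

L_n = nℏ = 10 × 1.05 × 10^-34 = 1.05 × 10^-33 J·s

1.05 × 10^-33 J·s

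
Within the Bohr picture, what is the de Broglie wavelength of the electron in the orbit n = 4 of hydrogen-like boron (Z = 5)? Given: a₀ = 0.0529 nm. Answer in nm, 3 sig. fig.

The Bohr quantisation condition is nλ = 2πr_n.
r_n = n²a₀/Z = 0.169 nm
λ = 2πr_n/n = 2π·0.169/4 = 0.266 nm

0.266 nm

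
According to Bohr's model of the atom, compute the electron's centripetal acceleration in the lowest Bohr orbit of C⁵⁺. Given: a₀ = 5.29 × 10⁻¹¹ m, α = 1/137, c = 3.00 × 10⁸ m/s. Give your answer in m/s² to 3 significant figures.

r = n²a₀/Z = 8.82 × 10⁻¹² m, v = Zαc/n = 1.31 × 10⁷ m/s
a = v²/r = (1.31 × 10⁷)² / 8.82 × 10⁻¹² = 1.96 × 10²⁵ m/s²

1.96 × 10²⁵ m/s²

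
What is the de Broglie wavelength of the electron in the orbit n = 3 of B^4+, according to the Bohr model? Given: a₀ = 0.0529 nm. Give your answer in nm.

The Bohr quantisation condition is nλ = 2πr_n.
r_n = n²a₀/Z = 0.0952 nm
λ = 2πr_n/n = 2π·0.0952/3 = 0.199 nm

0.199 nm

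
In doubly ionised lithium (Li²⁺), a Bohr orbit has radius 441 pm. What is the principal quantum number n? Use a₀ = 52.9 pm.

5

r_n = n²a₀/Z ⇒ n² = rZ/a₀ = 441 × 3 / 52.9 ≈ 25.01
n = 5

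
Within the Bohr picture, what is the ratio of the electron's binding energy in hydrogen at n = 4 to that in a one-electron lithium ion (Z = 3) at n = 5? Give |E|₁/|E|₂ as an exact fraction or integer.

25/144

|E| ∝ Z^2 · n^-2
|E|₁/|E|₂ = (1/3)^2 · (4/5)^-2 = 25/144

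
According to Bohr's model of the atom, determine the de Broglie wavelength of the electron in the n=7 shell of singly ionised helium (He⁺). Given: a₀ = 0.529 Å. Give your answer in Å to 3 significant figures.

The Bohr quantisation condition is nλ = 2πr_n.
r_n = n²a₀/Z = 13.0 Å
λ = 2πr_n/n = 2π·13.0/7 = 11.6 Å

11.6 Å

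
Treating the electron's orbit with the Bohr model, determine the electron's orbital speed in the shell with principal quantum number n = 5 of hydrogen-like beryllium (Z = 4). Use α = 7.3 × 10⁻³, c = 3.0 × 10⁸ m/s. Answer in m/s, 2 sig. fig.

v_n = Zαc/n = 4 × 0.0073 × 3.0 × 10⁸ / 5
    = 1.8 × 10⁶ m/s

1.8 × 10⁶ m/s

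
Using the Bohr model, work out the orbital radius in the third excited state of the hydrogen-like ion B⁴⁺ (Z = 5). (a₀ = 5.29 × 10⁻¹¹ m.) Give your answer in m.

r_n = n²a₀/Z = 4² × 5.29 × 10⁻¹¹ / 5
    = 16 × 5.29 × 10⁻¹¹ / 5 = 1.69 × 10⁻¹⁰ m

1.69 × 10⁻¹⁰ m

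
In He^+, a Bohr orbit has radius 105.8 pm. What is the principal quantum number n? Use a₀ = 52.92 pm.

2

r_n = n²a₀/Z ⇒ n² = rZ/a₀ = 105.8 × 2 / 52.92 ≈ 4.00
n = 2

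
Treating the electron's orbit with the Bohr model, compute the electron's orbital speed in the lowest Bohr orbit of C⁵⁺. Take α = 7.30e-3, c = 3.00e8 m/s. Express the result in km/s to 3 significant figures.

v_n = Zαc/n = 6 × 0.00730 × 3.00e8 / 1
    = 1.31e4 km/s

1.31e4 km/s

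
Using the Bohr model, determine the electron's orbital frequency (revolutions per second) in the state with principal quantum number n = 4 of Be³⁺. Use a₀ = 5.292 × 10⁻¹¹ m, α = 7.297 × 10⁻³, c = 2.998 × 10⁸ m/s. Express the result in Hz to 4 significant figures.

r = n²a₀/Z = 2.117 × 10⁻¹⁰ m, v = Zαc/n = 2.188 × 10⁶ m/s
f = v/(2πr) = 1.645 × 10¹⁵ Hz

1.645 × 10¹⁵ Hz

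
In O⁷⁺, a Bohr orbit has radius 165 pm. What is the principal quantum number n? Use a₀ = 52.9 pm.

r_n = n²a₀/Z ⇒ n² = rZ/a₀ = 165 × 8 / 52.9 ≈ 24.95
n = 5

5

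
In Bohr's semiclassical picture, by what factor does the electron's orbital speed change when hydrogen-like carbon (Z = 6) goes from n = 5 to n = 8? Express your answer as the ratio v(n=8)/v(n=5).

5/8

v ∝ Z^1 · n^-1; with Z fixed, v ∝ n^-1.
v(n=8)/v(n=5) = (8/5)^-1 = 5/8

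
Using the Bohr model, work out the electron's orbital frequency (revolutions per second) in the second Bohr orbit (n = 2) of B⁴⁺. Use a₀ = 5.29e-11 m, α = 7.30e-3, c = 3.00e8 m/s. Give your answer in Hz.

r = n²a₀/Z = 4.23e-11 m, v = Zαc/n = 5.47e6 m/s
f = v/(2πr) = 2.06e16 Hz

2.06e16 Hz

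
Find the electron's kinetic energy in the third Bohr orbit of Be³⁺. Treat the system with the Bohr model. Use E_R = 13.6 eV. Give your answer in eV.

24.2 eV

For a Coulomb orbit the virial theorem gives K = −E_n.
E_n = −E_R·Z²/n², so K = E_R·Z²/n² = 13.6 × 4²/3² = 24.2 eV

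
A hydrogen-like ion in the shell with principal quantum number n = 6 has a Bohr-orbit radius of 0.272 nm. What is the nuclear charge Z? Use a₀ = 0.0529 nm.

r_n = n²a₀/Z ⇒ Z = n²a₀/r = 6² × 0.0529 / 0.272 ≈ 7.00
Z = 7

7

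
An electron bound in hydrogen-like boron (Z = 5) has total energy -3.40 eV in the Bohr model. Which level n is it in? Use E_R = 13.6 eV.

10

E_n = −E_R Z²/n² ⇒ n² = E_R Z²/(−E_n) = 13.6 × 5² / 3.40 ≈ 100.00
n = 10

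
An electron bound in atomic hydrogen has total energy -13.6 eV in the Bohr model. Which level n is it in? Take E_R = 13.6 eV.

1

E_n = −E_R Z²/n² ⇒ n² = E_R Z²/(−E_n) = 13.6 × 1² / 13.6 ≈ 1.00
n = 1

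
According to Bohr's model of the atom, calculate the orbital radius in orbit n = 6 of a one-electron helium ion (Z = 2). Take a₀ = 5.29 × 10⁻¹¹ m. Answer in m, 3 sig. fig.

r_n = n²a₀/Z = 6² × 5.29 × 10⁻¹¹ / 2
    = 36 × 5.29 × 10⁻¹¹ / 2 = 9.52 × 10⁻¹⁰ m

9.52 × 10⁻¹⁰ m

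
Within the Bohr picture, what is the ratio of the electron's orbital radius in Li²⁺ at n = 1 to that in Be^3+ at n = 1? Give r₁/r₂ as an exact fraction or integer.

r ∝ Z^-1 · n^2
r₁/r₂ = (3/4)^-1 · (1/1)^2 = 4/3

4/3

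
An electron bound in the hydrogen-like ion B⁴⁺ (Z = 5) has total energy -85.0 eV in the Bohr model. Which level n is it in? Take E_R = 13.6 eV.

2

E_n = −E_R Z²/n² ⇒ n² = E_R Z²/(−E_n) = 13.6 × 5² / 85.0 ≈ 4.00
n = 2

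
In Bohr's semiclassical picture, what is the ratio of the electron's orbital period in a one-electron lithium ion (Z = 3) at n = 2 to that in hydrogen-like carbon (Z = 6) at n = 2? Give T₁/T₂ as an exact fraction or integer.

4

T ∝ Z^-2 · n^3
T₁/T₂ = (3/6)^-2 · (2/2)^3 = 4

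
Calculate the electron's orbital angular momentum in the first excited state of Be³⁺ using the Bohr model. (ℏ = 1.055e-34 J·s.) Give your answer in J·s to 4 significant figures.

2.110e-34 J·s

L_n = nℏ = 2 × 1.055e-34 = 2.110e-34 J·s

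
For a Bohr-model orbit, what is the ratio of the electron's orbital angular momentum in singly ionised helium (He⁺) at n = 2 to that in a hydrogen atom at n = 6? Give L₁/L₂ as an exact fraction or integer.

1/3

L = nℏ is independent of Z.
L₁/L₂ = n₁/n₂ = 2/6 = 1/3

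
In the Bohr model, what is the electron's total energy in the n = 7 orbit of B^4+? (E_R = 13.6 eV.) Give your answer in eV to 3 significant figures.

-6.94 eV

E_n = −E_R·Z²/n² = −13.6 × 5²/7² = -6.94 eV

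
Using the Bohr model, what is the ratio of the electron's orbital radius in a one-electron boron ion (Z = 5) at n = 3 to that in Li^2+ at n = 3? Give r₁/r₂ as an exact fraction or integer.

3/5

r ∝ Z^-1 · n^2
r₁/r₂ = (5/3)^-1 · (3/3)^2 = 3/5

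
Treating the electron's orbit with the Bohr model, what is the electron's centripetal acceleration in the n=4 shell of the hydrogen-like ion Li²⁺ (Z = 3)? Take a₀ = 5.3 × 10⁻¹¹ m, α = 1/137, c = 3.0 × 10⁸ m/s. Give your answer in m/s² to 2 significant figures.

9.5 × 10²¹ m/s²

r = n²a₀/Z = 2.8 × 10⁻¹⁰ m, v = Zαc/n = 1.6 × 10⁶ m/s
a = v²/r = (1.6 × 10⁶)² / 2.8 × 10⁻¹⁰ = 9.5 × 10²¹ m/s²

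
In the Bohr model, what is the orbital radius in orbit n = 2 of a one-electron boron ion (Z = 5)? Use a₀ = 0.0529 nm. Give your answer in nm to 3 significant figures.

r_n = n²a₀/Z = 2² × 0.0529 / 5
    = 4 × 0.0529 / 5 = 0.0423 nm

0.0423 nm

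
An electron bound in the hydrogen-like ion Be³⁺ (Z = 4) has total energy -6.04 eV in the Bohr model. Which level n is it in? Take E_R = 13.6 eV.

6

E_n = −E_R Z²/n² ⇒ n² = E_R Z²/(−E_n) = 13.6 × 4² / 6.04 ≈ 36.03
n = 6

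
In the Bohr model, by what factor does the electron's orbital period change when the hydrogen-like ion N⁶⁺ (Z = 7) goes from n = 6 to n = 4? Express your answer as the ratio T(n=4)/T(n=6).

T ∝ Z^-2 · n^3; with Z fixed, T ∝ n^3.
T(n=4)/T(n=6) = (4/6)^3 = 8/27

8/27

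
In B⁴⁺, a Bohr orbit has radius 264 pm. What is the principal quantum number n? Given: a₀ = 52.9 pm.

r_n = n²a₀/Z ⇒ n² = rZ/a₀ = 264 × 5 / 52.9 ≈ 24.95
n = 5

5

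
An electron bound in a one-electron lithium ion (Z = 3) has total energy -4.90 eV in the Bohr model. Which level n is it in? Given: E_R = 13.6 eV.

5

E_n = −E_R Z²/n² ⇒ n² = E_R Z²/(−E_n) = 13.6 × 3² / 4.90 ≈ 24.98
n = 5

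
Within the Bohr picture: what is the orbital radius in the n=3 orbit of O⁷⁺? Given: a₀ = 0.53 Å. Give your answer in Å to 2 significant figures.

r_n = n²a₀/Z = 3² × 0.53 / 8
    = 9 × 0.53 / 8 = 0.60 Å

0.60 Å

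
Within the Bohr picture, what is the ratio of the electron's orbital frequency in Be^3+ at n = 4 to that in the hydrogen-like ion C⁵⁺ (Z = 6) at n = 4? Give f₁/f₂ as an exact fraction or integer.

f ∝ Z^2 · n^-3
f₁/f₂ = (4/6)^2 · (4/4)^-3 = 4/9

4/9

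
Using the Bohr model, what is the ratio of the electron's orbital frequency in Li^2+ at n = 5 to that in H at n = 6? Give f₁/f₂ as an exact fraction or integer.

1944/125

f ∝ Z^2 · n^-3
f₁/f₂ = (3/1)^2 · (5/6)^-3 = 1944/125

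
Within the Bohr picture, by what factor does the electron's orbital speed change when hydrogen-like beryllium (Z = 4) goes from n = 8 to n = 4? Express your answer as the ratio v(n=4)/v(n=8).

v ∝ Z^1 · n^-1; with Z fixed, v ∝ n^-1.
v(n=4)/v(n=8) = (4/8)^-1 = 2

2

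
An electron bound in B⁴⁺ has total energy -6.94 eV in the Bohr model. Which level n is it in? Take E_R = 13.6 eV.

E_n = −E_R Z²/n² ⇒ n² = E_R Z²/(−E_n) = 13.6 × 5² / 6.94 ≈ 48.99
n = 7

7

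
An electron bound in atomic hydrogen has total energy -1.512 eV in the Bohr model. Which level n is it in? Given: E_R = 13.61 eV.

E_n = −E_R Z²/n² ⇒ n² = E_R Z²/(−E_n) = 13.61 × 1² / 1.512 ≈ 9.00
n = 3

3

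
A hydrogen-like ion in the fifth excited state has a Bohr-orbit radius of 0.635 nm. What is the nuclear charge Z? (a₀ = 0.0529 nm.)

r_n = n²a₀/Z ⇒ Z = n²a₀/r = 6² × 0.0529 / 0.635 ≈ 3.00
Z = 3

3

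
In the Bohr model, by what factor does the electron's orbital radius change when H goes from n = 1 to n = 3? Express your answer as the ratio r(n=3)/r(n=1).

r ∝ Z^-1 · n^2; with Z fixed, r ∝ n^2.
r(n=3)/r(n=1) = (3/1)^2 = 9

9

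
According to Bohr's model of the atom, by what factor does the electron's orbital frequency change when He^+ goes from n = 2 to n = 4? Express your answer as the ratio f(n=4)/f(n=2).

1/8

f ∝ Z^2 · n^-3; with Z fixed, f ∝ n^-3.
f(n=4)/f(n=2) = (4/2)^-3 = 1/8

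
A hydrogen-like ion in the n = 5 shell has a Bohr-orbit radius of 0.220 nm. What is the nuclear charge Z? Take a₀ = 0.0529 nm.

r_n = n²a₀/Z ⇒ Z = n²a₀/r = 5² × 0.0529 / 0.220 ≈ 6.01
Z = 6

6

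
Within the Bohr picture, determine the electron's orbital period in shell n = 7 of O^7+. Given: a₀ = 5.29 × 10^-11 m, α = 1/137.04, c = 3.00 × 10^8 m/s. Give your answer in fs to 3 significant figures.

0.814 fs

r = n²a₀/Z = 7²·5.29 × 10^-11/8 = 3.24 × 10^-10 m
v = Zαc/n = 8·0.00730·3.00 × 10^8/7 = 2.50 × 10^6 m/s
T = 2πr/v = 8.14 × 10^-16 s = 0.814 fs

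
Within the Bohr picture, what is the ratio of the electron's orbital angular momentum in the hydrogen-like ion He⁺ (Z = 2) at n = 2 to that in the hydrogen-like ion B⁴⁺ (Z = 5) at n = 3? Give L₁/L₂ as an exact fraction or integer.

2/3

L = nℏ is independent of Z.
L₁/L₂ = n₁/n₂ = 2/3 = 2/3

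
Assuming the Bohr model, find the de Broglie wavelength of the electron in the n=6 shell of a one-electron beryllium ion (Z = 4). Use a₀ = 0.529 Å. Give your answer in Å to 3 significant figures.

4.99 Å

The Bohr quantisation condition is nλ = 2πr_n.
r_n = n²a₀/Z = 4.76 Å
λ = 2πr_n/n = 2π·4.76/6 = 4.99 Å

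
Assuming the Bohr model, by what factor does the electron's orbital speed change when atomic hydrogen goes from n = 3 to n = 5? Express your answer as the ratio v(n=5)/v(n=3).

v ∝ Z^1 · n^-1; with Z fixed, v ∝ n^-1.
v(n=5)/v(n=3) = (5/3)^-1 = 3/5

3/5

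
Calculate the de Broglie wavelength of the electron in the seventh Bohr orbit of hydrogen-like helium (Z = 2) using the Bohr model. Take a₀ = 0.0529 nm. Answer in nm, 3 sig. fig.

The Bohr quantisation condition is nλ = 2πr_n.
r_n = n²a₀/Z = 1.30 nm
λ = 2πr_n/n = 2π·1.30/7 = 1.16 nm

1.16 nm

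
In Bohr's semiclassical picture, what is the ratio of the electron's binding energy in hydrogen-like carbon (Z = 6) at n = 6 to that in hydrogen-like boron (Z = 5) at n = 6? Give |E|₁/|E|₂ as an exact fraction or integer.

|E| ∝ Z^2 · n^-2
|E|₁/|E|₂ = (6/5)^2 · (6/6)^-2 = 36/25

36/25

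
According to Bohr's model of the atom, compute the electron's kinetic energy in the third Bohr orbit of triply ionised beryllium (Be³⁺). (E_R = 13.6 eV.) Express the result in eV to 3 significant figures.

For a Coulomb orbit the virial theorem gives K = −E_n.
E_n = −E_R·Z²/n², so K = E_R·Z²/n² = 13.6 × 4²/3² = 24.2 eV

24.2 eV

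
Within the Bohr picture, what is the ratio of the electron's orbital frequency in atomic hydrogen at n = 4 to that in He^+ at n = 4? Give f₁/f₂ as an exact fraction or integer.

f ∝ Z^2 · n^-3
f₁/f₂ = (1/2)^2 · (4/4)^-3 = 1/4

1/4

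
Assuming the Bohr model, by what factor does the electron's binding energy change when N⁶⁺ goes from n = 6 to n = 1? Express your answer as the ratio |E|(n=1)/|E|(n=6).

|E| ∝ Z^2 · n^-2; with Z fixed, |E| ∝ n^-2.
|E|(n=1)/|E|(n=6) = (1/6)^-2 = 36

36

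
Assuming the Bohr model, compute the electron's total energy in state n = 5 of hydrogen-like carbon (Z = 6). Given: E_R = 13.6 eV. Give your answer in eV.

-19.6 eV

E_n = −E_R·Z²/n² = −13.6 × 6²/5² = -19.6 eV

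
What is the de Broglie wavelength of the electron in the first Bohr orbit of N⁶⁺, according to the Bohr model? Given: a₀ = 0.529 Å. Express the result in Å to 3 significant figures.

The Bohr quantisation condition is nλ = 2πr_n.
r_n = n²a₀/Z = 0.0756 Å
λ = 2πr_n/n = 2π·0.0756/1 = 0.475 Å

0.475 Å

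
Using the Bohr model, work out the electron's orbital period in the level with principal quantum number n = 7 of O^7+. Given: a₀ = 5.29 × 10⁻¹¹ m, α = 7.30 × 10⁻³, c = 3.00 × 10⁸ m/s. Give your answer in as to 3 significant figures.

813 as

r = n²a₀/Z = 7²·5.29 × 10⁻¹¹/8 = 3.24 × 10⁻¹⁰ m
v = Zαc/n = 8·0.00730·3.00 × 10⁸/7 = 2.50 × 10⁶ m/s
T = 2πr/v = 8.13 × 10⁻¹⁶ s = 813 as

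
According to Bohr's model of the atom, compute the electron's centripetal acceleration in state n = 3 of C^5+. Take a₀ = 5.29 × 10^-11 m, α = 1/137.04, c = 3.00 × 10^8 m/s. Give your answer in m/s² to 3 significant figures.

2.42 × 10^23 m/s²

r = n²a₀/Z = 7.94 × 10^-11 m, v = Zαc/n = 4.38 × 10^6 m/s
a = v²/r = (4.38 × 10^6)² / 7.94 × 10^-11 = 2.42 × 10^23 m/s²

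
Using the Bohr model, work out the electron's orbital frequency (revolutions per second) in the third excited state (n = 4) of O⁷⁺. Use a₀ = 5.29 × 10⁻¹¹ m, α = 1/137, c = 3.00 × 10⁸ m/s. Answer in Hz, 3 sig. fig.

6.59 × 10¹⁵ Hz

r = n²a₀/Z = 1.06 × 10⁻¹⁰ m, v = Zαc/n = 4.38 × 10⁶ m/s
f = v/(2πr) = 6.59 × 10¹⁵ Hz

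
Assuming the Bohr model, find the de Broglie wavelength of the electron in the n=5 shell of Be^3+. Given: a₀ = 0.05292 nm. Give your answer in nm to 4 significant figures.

The Bohr quantisation condition is nλ = 2πr_n.
r_n = n²a₀/Z = 0.3307 nm
λ = 2πr_n/n = 2π·0.3307/5 = 0.4156 nm

0.4156 nm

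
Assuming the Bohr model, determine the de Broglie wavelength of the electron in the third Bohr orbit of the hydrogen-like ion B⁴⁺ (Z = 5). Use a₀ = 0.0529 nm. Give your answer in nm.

The Bohr quantisation condition is nλ = 2πr_n.
r_n = n²a₀/Z = 0.0952 nm
λ = 2πr_n/n = 2π·0.0952/3 = 0.199 nm

0.199 nm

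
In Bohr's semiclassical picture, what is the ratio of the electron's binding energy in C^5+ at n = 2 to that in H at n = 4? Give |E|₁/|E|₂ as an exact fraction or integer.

144

|E| ∝ Z^2 · n^-2
|E|₁/|E|₂ = (6/1)^2 · (2/4)^-2 = 144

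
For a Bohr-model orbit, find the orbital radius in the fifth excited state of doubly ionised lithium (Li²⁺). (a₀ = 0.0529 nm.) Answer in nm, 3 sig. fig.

r_n = n²a₀/Z = 6² × 0.0529 / 3
    = 36 × 0.0529 / 3 = 0.635 nm

0.635 nm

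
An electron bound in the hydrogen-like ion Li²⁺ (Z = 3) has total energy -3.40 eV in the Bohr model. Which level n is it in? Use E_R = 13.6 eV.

6

E_n = −E_R Z²/n² ⇒ n² = E_R Z²/(−E_n) = 13.6 × 3² / 3.40 ≈ 36.00
n = 6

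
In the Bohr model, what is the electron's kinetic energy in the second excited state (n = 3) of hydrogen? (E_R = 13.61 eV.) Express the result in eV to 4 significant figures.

1.512 eV

For a Coulomb orbit the virial theorem gives K = −E_n.
E_n = −E_R·Z²/n², so K = E_R·Z²/n² = 13.61 × 1²/3² = 1.512 eV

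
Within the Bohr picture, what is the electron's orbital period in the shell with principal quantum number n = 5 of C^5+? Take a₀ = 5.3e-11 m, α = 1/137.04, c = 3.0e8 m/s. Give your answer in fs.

r = n²a₀/Z = 5²·5.3e-11/6 = 2.2e-10 m
v = Zαc/n = 6·0.0073·3.0e8/5 = 2.6e6 m/s
T = 2πr/v = 5.3e-16 s = 0.53 fs

0.53 fs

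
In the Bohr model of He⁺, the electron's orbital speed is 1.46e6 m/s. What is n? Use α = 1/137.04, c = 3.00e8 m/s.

3

v_n = Zαc/n ⇒ n = Zαc/v = 2 × 0.00730 × 3.00e8 / 1.46e6 ≈ 3.00
n = 3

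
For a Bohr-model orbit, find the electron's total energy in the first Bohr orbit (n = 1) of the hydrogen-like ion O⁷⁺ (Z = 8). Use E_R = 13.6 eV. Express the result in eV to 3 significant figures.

E_n = −E_R·Z²/n² = −13.6 × 8²/1² = -870 eV

-870 eV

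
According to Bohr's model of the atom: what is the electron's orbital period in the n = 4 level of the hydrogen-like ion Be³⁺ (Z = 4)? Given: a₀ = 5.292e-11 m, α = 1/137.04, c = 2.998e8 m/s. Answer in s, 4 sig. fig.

6.080e-16 s

r = n²a₀/Z = 4²·5.292e-11/4 = 2.117e-10 m
v = Zαc/n = 4·0.007297·2.998e8/4 = 2.188e6 m/s
T = 2πr/v = 6.080e-16 s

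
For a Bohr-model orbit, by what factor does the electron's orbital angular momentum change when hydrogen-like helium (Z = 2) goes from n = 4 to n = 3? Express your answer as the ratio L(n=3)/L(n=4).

L = nℏ depends only on n, so L ∝ n.
L(n=3)/L(n=4) = (3/4)^1 = 3/4

3/4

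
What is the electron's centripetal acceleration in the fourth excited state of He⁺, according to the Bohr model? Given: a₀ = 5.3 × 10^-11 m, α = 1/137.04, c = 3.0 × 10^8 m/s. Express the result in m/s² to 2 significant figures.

r = n²a₀/Z = 6.6 × 10^-10 m, v = Zαc/n = 8.8 × 10^5 m/s
a = v²/r = (8.8 × 10^5)² / 6.6 × 10^-10 = 1.2 × 10^21 m/s²

1.2 × 10^21 m/s²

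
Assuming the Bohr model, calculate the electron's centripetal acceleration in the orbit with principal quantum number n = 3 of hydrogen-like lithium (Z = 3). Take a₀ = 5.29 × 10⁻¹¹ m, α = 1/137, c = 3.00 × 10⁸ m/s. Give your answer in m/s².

r = n²a₀/Z = 1.59 × 10⁻¹⁰ m, v = Zαc/n = 2.19 × 10⁶ m/s
a = v²/r = (2.19 × 10⁶)² / 1.59 × 10⁻¹⁰ = 3.02 × 10²² m/s²

3.02 × 10²² m/s²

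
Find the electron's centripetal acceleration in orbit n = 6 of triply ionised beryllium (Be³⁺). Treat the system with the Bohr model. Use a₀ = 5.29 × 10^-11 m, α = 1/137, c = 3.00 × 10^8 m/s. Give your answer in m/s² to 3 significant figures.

4.48 × 10^21 m/s²

r = n²a₀/Z = 4.76 × 10^-10 m, v = Zαc/n = 1.46 × 10^6 m/s
a = v²/r = (1.46 × 10^6)² / 4.76 × 10^-10 = 4.48 × 10^21 m/s²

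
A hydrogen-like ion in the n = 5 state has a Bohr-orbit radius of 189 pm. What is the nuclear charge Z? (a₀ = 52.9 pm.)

7

r_n = n²a₀/Z ⇒ Z = n²a₀/r = 5² × 52.9 / 189 ≈ 7.00
Z = 7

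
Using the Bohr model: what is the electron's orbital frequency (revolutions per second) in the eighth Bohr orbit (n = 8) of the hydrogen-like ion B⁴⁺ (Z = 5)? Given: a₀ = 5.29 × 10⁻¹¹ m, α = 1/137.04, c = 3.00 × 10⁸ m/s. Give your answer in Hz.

r = n²a₀/Z = 6.77 × 10⁻¹⁰ m, v = Zαc/n = 1.37 × 10⁶ m/s
f = v/(2πr) = 3.22 × 10¹⁴ Hz

3.22 × 10¹⁴ Hz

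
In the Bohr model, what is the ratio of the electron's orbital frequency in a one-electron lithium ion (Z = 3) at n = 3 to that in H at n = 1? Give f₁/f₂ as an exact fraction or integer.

1/3

f ∝ Z^2 · n^-3
f₁/f₂ = (3/1)^2 · (3/1)^-3 = 1/3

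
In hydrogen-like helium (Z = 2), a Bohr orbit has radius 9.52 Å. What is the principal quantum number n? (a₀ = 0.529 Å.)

6

r_n = n²a₀/Z ⇒ n² = rZ/a₀ = 9.52 × 2 / 0.529 ≈ 35.99
n = 6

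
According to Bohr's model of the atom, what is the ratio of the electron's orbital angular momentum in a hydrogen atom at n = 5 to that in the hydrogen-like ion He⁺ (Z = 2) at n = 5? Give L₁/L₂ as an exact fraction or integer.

L = nℏ is independent of Z.
L₁/L₂ = n₁/n₂ = 5/5 = 1

1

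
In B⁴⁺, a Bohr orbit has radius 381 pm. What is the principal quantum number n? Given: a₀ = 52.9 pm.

6

r_n = n²a₀/Z ⇒ n² = rZ/a₀ = 381 × 5 / 52.9 ≈ 36.01
n = 6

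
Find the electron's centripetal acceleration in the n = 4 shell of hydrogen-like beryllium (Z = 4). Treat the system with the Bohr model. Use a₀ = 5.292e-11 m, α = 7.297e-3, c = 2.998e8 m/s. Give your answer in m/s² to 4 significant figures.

2.261e22 m/s²

r = n²a₀/Z = 2.117e-10 m, v = Zαc/n = 2.188e6 m/s
a = v²/r = (2.188e6)² / 2.117e-10 = 2.261e22 m/s²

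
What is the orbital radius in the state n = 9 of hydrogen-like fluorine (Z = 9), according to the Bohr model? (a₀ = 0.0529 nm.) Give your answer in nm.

r_n = n²a₀/Z = 9² × 0.0529 / 9
    = 81 × 0.0529 / 9 = 0.476 nm

0.476 nm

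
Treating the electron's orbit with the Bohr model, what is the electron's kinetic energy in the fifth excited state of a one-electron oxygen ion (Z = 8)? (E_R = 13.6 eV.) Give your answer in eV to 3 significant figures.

For a Coulomb orbit the virial theorem gives K = −E_n.
E_n = −E_R·Z²/n², so K = E_R·Z²/n² = 13.6 × 8²/6² = 24.2 eV

24.2 eV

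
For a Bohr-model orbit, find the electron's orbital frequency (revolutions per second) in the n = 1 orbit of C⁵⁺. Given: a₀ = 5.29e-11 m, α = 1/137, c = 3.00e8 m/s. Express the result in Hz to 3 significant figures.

r = n²a₀/Z = 8.82e-12 m, v = Zαc/n = 1.31e7 m/s
f = v/(2πr) = 2.37e17 Hz

2.37e17 Hz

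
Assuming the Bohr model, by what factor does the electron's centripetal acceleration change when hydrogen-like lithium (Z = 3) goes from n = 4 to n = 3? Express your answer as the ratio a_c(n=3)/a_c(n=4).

a_c ∝ Z^3 · n^-4; with Z fixed, a_c ∝ n^-4.
a_c(n=3)/a_c(n=4) = (3/4)^-4 = 256/81

256/81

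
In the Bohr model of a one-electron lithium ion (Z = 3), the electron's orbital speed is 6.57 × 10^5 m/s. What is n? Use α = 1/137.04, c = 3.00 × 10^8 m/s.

v_n = Zαc/n ⇒ n = Zαc/v = 3 × 0.00730 × 3.00 × 10^8 / 6.57 × 10^5 ≈ 10.00
n = 10

10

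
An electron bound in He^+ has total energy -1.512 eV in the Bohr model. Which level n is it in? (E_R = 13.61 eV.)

6

E_n = −E_R Z²/n² ⇒ n² = E_R Z²/(−E_n) = 13.61 × 2² / 1.512 ≈ 36.01
n = 6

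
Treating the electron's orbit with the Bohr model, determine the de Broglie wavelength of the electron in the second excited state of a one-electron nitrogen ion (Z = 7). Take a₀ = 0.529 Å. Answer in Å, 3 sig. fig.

1.42 Å

The Bohr quantisation condition is nλ = 2πr_n.
r_n = n²a₀/Z = 0.680 Å
λ = 2πr_n/n = 2π·0.680/3 = 1.42 Å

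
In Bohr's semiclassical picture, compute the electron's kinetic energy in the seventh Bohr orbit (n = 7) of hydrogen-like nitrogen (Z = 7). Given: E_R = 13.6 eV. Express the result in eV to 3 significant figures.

13.6 eV

For a Coulomb orbit the virial theorem gives K = −E_n.
E_n = −E_R·Z²/n², so K = E_R·Z²/n² = 13.6 × 7²/7² = 13.6 eV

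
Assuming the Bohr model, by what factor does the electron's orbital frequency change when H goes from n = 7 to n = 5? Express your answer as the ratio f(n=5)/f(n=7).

f ∝ Z^2 · n^-3; with Z fixed, f ∝ n^-3.
f(n=5)/f(n=7) = (5/7)^-3 = 343/125

343/125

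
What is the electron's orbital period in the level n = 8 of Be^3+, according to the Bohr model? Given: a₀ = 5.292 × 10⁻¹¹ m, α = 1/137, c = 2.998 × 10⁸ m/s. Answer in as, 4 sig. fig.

4862 as

r = n²a₀/Z = 8²·5.292 × 10⁻¹¹/4 = 8.467 × 10⁻¹⁰ m
v = Zαc/n = 4·0.007299·2.998 × 10⁸/8 = 1.094 × 10⁶ m/s
T = 2πr/v = 4.862 × 10⁻¹⁵ s = 4862 as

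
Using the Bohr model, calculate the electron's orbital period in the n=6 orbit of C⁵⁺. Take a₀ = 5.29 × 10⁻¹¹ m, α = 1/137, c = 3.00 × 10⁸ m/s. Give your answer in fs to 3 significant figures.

r = n²a₀/Z = 6²·5.29 × 10⁻¹¹/6 = 3.17 × 10⁻¹⁰ m
v = Zαc/n = 6·0.00730·3.00 × 10⁸/6 = 2.19 × 10⁶ m/s
T = 2πr/v = 9.11 × 10⁻¹⁶ s = 0.911 fs

0.911 fs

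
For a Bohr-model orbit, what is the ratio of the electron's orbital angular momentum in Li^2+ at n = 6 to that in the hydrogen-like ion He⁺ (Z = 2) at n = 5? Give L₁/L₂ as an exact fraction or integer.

L = nℏ is independent of Z.
L₁/L₂ = n₁/n₂ = 6/5 = 6/5

6/5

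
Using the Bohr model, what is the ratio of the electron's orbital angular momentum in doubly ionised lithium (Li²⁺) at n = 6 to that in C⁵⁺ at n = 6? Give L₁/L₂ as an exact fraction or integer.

1

L = nℏ is independent of Z.
L₁/L₂ = n₁/n₂ = 6/6 = 1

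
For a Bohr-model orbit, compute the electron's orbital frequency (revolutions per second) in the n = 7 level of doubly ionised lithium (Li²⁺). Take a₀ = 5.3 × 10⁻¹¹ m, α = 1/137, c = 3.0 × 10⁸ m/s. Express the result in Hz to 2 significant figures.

r = n²a₀/Z = 8.7 × 10⁻¹⁰ m, v = Zαc/n = 9.4 × 10⁵ m/s
f = v/(2πr) = 1.7 × 10¹⁴ Hz

1.7 × 10¹⁴ Hz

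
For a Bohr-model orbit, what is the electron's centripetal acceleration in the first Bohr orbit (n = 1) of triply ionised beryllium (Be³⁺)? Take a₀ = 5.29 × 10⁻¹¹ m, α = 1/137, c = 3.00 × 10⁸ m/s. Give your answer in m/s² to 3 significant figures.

5.80 × 10²⁴ m/s²

r = n²a₀/Z = 1.32 × 10⁻¹¹ m, v = Zαc/n = 8.76 × 10⁶ m/s
a = v²/r = (8.76 × 10⁶)² / 1.32 × 10⁻¹¹ = 5.80 × 10²⁴ m/s²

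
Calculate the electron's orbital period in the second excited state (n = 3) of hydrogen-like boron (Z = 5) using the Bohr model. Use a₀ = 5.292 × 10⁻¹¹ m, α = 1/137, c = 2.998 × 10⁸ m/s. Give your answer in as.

r = n²a₀/Z = 3²·5.292 × 10⁻¹¹/5 = 9.526 × 10⁻¹¹ m
v = Zαc/n = 5·0.007299·2.998 × 10⁸/3 = 3.647 × 10⁶ m/s
T = 2πr/v = 1.641 × 10⁻¹⁶ s = 164.1 as

164.1 as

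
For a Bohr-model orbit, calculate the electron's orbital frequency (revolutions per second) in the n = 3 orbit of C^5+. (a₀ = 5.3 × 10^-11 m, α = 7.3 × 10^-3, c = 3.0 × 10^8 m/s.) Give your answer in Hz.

r = n²a₀/Z = 8.0 × 10^-11 m, v = Zαc/n = 4.4 × 10^6 m/s
f = v/(2πr) = 8.8 × 10^15 Hz

8.8 × 10^15 Hz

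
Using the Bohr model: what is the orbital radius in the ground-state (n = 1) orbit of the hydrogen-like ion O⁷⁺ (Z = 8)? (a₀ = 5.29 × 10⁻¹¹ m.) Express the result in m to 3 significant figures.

6.61 × 10⁻¹² m

r_n = n²a₀/Z = 1² × 5.29 × 10⁻¹¹ / 8
    = 1 × 5.29 × 10⁻¹¹ / 8 = 6.61 × 10⁻¹² m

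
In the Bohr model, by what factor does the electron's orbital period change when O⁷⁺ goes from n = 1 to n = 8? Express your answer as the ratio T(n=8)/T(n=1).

T ∝ Z^-2 · n^3; with Z fixed, T ∝ n^3.
T(n=8)/T(n=1) = (8/1)^3 = 512

512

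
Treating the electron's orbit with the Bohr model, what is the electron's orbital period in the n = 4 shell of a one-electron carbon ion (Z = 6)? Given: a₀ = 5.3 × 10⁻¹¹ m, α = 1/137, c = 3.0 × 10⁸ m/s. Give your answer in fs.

0.27 fs

r = n²a₀/Z = 4²·5.3 × 10⁻¹¹/6 = 1.4 × 10⁻¹⁰ m
v = Zαc/n = 6·0.0073·3.0 × 10⁸/4 = 3.3 × 10⁶ m/s
T = 2πr/v = 2.7 × 10⁻¹⁶ s = 0.27 fs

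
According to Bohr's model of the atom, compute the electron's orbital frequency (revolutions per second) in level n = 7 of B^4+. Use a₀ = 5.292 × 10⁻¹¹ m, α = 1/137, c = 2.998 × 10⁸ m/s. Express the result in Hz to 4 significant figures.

r = n²a₀/Z = 5.186 × 10⁻¹⁰ m, v = Zαc/n = 1.563 × 10⁶ m/s
f = v/(2πr) = 4.797 × 10¹⁴ Hz

4.797 × 10¹⁴ Hz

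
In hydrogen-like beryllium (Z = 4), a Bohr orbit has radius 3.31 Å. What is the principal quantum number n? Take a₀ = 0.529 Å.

5

r_n = n²a₀/Z ⇒ n² = rZ/a₀ = 3.31 × 4 / 0.529 ≈ 25.03
n = 5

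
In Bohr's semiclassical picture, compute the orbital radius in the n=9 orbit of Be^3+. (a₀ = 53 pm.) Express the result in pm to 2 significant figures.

r_n = n²a₀/Z = 9² × 53 / 4
    = 81 × 53 / 4 = 1100 pm

1100 pm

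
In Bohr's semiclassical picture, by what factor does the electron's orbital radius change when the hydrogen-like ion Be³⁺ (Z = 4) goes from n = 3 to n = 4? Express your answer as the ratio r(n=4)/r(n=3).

r ∝ Z^-1 · n^2; with Z fixed, r ∝ n^2.
r(n=4)/r(n=3) = (4/3)^2 = 16/9

16/9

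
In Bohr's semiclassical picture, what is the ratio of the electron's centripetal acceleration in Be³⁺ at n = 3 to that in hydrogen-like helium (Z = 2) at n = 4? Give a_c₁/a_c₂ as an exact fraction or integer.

a_c ∝ Z^3 · n^-4
a_c₁/a_c₂ = (4/2)^3 · (3/4)^-4 = 2048/81

2048/81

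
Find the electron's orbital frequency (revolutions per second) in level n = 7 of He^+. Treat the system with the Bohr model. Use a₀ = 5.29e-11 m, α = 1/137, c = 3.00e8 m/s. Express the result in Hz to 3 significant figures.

r = n²a₀/Z = 1.30e-9 m, v = Zαc/n = 6.26e5 m/s
f = v/(2πr) = 7.68e13 Hz

7.68e13 Hz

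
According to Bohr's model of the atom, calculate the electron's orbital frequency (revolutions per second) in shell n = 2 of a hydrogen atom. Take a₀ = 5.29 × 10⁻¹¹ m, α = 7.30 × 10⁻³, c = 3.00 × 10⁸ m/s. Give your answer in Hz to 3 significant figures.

r = n²a₀/Z = 2.12 × 10⁻¹⁰ m, v = Zαc/n = 1.09 × 10⁶ m/s
f = v/(2πr) = 8.24 × 10¹⁴ Hz

8.24 × 10¹⁴ Hz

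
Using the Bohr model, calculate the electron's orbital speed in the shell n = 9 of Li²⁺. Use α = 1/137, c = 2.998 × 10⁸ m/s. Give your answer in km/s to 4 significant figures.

729.4 km/s

v_n = Zαc/n = 3 × 0.007299 × 2.998 × 10⁸ / 9
    = 729.4 km/s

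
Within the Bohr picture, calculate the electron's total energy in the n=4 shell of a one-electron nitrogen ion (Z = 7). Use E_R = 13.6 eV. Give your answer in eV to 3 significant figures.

-41.6 eV

E_n = −E_R·Z²/n² = −13.6 × 7²/4² = -41.6 eV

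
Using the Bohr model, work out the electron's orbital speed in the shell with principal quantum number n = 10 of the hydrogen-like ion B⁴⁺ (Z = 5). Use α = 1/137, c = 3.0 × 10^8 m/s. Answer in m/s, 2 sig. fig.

v_n = Zαc/n = 5 × 0.0073 × 3.0 × 10^8 / 10
    = 1.1 × 10^6 m/s

1.1 × 10^6 m/s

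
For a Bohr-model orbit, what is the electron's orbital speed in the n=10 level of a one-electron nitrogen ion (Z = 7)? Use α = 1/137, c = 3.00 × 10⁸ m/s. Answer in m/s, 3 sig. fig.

v_n = Zαc/n = 7 × 0.00730 × 3.00 × 10⁸ / 10
    = 1.53 × 10⁶ m/s

1.53 × 10⁶ m/s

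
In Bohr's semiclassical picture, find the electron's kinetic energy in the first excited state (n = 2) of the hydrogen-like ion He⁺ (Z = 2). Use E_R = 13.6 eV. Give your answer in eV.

13.6 eV

For a Coulomb orbit the virial theorem gives K = −E_n.
E_n = −E_R·Z²/n², so K = E_R·Z²/n² = 13.6 × 2²/2² = 13.6 eV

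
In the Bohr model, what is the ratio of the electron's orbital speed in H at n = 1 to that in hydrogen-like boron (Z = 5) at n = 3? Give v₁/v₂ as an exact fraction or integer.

3/5

v ∝ Z^1 · n^-1
v₁/v₂ = (1/5)^1 · (1/3)^-1 = 3/5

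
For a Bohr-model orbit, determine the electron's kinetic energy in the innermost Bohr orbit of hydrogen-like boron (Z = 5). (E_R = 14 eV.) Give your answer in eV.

350 eV

For a Coulomb orbit the virial theorem gives K = −E_n.
E_n = −E_R·Z²/n², so K = E_R·Z²/n² = 14 × 5²/1² = 350 eV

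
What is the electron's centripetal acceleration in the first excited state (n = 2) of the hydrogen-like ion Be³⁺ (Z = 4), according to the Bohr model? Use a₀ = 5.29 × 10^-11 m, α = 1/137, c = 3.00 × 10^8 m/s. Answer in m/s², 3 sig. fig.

3.63 × 10^23 m/s²

r = n²a₀/Z = 5.29 × 10^-11 m, v = Zαc/n = 4.38 × 10^6 m/s
a = v²/r = (4.38 × 10^6)² / 5.29 × 10^-11 = 3.63 × 10^23 m/s²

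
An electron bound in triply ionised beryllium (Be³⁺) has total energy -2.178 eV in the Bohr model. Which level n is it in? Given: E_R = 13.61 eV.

E_n = −E_R Z²/n² ⇒ n² = E_R Z²/(−E_n) = 13.61 × 4² / 2.178 ≈ 99.98
n = 10

10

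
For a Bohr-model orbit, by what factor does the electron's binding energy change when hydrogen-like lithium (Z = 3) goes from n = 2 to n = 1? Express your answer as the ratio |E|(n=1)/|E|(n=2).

|E| ∝ Z^2 · n^-2; with Z fixed, |E| ∝ n^-2.
|E|(n=1)/|E|(n=2) = (1/2)^-2 = 4

4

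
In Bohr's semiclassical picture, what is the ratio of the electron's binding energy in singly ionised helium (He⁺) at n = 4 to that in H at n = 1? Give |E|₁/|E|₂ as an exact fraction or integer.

1/4

|E| ∝ Z^2 · n^-2
|E|₁/|E|₂ = (2/1)^2 · (4/1)^-2 = 1/4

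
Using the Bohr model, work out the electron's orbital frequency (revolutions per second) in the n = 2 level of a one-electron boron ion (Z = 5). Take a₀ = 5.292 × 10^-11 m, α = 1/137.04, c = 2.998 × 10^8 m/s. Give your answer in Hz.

r = n²a₀/Z = 4.234 × 10^-11 m, v = Zαc/n = 5.469 × 10^6 m/s
f = v/(2πr) = 2.056 × 10^16 Hz

2.056 × 10^16 Hz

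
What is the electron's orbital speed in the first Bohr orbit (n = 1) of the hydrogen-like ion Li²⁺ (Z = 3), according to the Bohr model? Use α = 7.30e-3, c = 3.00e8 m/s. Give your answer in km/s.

6570 km/s

v_n = Zαc/n = 3 × 0.00730 × 3.00e8 / 1
    = 6570 km/s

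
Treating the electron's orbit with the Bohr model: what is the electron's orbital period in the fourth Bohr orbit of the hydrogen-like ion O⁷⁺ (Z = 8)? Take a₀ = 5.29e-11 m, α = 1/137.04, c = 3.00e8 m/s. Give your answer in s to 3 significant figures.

r = n²a₀/Z = 4²·5.29e-11/8 = 1.06e-10 m
v = Zαc/n = 8·0.00730·3.00e8/4 = 4.38e6 m/s
T = 2πr/v = 1.52e-16 s

1.52e-16 s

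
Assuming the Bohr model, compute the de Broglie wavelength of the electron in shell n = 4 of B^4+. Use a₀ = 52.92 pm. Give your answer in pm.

The Bohr quantisation condition is nλ = 2πr_n.
r_n = n²a₀/Z = 169.3 pm
λ = 2πr_n/n = 2π·169.3/4 = 266.0 pm

266.0 pm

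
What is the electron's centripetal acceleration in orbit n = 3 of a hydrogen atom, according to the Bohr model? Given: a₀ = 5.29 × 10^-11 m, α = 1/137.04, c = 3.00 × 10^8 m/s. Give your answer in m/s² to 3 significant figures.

r = n²a₀/Z = 4.76 × 10^-10 m, v = Zαc/n = 7.30 × 10^5 m/s
a = v²/r = (7.30 × 10^5)² / 4.76 × 10^-10 = 1.12 × 10^21 m/s²

1.12 × 10^21 m/s²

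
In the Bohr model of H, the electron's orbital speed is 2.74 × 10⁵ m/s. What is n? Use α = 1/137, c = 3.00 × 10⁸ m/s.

v_n = Zαc/n ⇒ n = Zαc/v = 1 × 0.00730 × 3.00 × 10⁸ / 2.74 × 10⁵ ≈ 7.99
n = 8

8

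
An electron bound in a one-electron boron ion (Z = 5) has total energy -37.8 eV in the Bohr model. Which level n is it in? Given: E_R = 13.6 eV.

E_n = −E_R Z²/n² ⇒ n² = E_R Z²/(−E_n) = 13.6 × 5² / 37.8 ≈ 8.99
n = 3

3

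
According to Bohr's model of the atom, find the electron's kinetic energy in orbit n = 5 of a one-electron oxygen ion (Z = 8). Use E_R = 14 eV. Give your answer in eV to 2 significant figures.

36 eV

For a Coulomb orbit the virial theorem gives K = −E_n.
E_n = −E_R·Z²/n², so K = E_R·Z²/n² = 14 × 8²/5² = 36 eV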